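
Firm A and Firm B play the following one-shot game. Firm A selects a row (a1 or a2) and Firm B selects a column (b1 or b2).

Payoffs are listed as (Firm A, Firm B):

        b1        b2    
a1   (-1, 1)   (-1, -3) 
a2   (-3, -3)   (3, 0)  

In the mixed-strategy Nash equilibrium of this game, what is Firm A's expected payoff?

-1

First find q, the probability Firm B plays b1, from Firm A's indifference between a1 and a2: −q − (1−q) = −3q + 3(1−q), giving q = 2/3.
Since Firm A is indifferent in equilibrium, Firm A's expected payoff equals the payoff from either row against (2/3, 1/3). Using a1: −(2/3) − (1/3) = -1.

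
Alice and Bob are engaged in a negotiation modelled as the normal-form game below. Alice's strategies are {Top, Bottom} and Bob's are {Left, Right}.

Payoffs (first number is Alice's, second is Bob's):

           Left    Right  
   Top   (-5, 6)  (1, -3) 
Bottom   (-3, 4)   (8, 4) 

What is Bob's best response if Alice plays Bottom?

Against Bottom, Bob earns 4 from Left and 4 from Right.
So either strategy is a best response.

either — both Left and Right are best responses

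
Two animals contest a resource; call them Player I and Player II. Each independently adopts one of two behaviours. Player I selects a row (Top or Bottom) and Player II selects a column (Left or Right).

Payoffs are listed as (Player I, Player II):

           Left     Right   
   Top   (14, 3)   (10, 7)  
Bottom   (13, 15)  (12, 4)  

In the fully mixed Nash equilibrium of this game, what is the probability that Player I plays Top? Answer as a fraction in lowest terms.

Let x be the probability that Player I plays Top. In a completely mixed equilibrium, Player II must be indifferent between Left and Right.
Player II's expected payoff from Left is 3x + 15(1−x); from Right it is 7x + 4(1−x).
Setting these equal: −12x + 15 = 3x + 4, so x = 11/15.

11/15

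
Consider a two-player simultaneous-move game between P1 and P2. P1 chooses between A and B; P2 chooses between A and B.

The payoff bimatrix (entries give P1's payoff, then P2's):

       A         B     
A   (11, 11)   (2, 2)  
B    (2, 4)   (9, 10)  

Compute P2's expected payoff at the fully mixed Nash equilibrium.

First find x, the probability P1 plays A, from P2's indifference between A and B: 11x + 4(1−x) = 2x + 10(1−x), giving x = 2/5.
Since P2 is indifferent in equilibrium, P2's expected payoff equals the payoff from either column against (2/5, 3/5). Using A: 11(2/5) + 4(3/5) = 34/5.

34/5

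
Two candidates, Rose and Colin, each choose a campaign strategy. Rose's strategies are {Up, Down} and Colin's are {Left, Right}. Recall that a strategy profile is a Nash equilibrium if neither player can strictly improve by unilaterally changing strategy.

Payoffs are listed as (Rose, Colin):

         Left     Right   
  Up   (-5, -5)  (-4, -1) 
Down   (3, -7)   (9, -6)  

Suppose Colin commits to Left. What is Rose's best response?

Down

Against Left, Rose earns -5 from Up and 3 from Down.
So Down is the best response.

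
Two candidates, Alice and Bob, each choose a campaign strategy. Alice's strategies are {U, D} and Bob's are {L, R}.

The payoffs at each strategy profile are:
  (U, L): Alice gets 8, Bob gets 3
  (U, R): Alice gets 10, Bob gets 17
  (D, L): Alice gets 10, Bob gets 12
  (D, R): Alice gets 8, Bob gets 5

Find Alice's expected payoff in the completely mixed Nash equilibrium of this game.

9

First find y, the probability Bob plays L, from Alice's indifference between U and D: 8y + 10(1−y) = 10y + 8(1−y), giving y = 1/2.
Since Alice is indifferent in equilibrium, Alice's expected payoff equals the payoff from either row against (1/2, 1/2). Using U: 8(1/2) + 10(1/2) = 9.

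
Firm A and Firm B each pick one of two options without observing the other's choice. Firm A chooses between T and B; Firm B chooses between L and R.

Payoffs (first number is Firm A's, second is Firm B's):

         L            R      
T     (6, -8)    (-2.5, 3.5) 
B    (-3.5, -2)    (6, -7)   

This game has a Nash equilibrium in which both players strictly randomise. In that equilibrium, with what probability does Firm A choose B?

23/33

Let x be the probability that Firm A plays T. In a completely mixed equilibrium, Firm B must be indifferent between L and R.
Firm B's expected payoff from L is −8x − 2(1−x); from R it is 3.5x − 7(1−x).
Setting these equal: −6x − 2 = 10.5x − 7, so x = 10/33.
Therefore Firm A plays B with probability 1 − 10/33 = 23/33.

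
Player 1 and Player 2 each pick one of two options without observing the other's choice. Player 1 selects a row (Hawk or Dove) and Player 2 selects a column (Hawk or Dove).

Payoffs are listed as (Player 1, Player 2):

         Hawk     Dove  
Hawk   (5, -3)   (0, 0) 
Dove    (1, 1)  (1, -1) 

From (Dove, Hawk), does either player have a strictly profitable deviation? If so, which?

Player 1

Player 1 at (Dove, Hawk) earns 1; deviating to Hawk yields 5 — a strict improvement.
Player 2 earns 1; deviating to Dove yields -1 — not better.
Only Player 1 has a strictly profitable deviation.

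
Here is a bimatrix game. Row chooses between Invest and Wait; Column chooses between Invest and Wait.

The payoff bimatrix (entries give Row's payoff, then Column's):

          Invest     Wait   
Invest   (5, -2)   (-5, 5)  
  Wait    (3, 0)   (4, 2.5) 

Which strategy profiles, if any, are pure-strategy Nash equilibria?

(Wait, Wait)

(Invest, Invest): Column prefers Wait (5 > -2) — not an equilibrium.
(Invest, Wait): Row prefers Wait (4 > -5) — not an equilibrium.
(Wait, Invest): Row prefers Invest (5 > 3); Column prefers Wait (2.5 > 0) — not an equilibrium.
(Wait, Wait): Row gets 4 ≥ -5 from Invest, and Column gets 2.5 ≥ 0 from Invest — Nash equilibrium.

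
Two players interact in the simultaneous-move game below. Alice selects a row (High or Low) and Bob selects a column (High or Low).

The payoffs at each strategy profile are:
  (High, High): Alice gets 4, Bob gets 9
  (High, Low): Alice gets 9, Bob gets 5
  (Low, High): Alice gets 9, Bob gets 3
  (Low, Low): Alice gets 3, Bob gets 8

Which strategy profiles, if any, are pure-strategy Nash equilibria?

none

(High, High): Alice prefers Low (9 > 4) — not an equilibrium.
(High, Low): Bob prefers High (9 > 5) — not an equilibrium.
(Low, High): Bob prefers Low (8 > 3) — not an equilibrium.
(Low, Low): Alice prefers High (9 > 3) — not an equilibrium.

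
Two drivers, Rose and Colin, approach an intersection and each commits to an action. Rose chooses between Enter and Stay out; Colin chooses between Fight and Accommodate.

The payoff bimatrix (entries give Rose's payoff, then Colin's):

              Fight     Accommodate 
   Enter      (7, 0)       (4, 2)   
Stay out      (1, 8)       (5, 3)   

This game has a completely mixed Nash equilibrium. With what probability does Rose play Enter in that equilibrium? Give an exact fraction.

5/7

Let p be the probability that Rose plays Enter. In a completely mixed equilibrium, Colin must be indifferent between Fight and Accommodate.
Colin's expected payoff from Fight is 8(1−p); from Accommodate it is 2p + 3(1−p).
Setting these equal: −8p + 8 = −p + 3, so p = 5/7.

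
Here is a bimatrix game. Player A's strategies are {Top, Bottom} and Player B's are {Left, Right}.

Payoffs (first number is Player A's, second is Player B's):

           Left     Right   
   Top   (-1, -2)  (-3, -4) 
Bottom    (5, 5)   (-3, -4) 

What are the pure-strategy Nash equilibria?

(Bottom, Left)

(Top, Left): Player A prefers Bottom (5 > -1) — not an equilibrium.
(Top, Right): Player B prefers Left (-2 > -4) — not an equilibrium.
(Bottom, Left): Player A gets 5 ≥ -1 from Top, and Player B gets 5 ≥ -4 from Right — Nash equilibrium.
(Bottom, Right): Player B prefers Left (5 > -4) — not an equilibrium.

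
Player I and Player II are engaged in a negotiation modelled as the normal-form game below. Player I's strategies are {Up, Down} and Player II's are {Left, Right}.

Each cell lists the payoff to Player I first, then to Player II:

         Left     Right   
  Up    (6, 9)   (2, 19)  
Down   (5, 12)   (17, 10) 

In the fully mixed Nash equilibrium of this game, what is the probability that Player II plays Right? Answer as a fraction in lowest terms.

Let y be the probability that Player II plays Left. In a completely mixed equilibrium, Player I must be indifferent between Up and Down.
Player I's expected payoff from Up is 6y + 2(1−y); from Down it is 5y + 17(1−y).
Setting these equal: 4y + 2 = −12y + 17, so y = 15/16.
Therefore Player II plays Right with probability 1 − 15/16 = 1/16.

1/16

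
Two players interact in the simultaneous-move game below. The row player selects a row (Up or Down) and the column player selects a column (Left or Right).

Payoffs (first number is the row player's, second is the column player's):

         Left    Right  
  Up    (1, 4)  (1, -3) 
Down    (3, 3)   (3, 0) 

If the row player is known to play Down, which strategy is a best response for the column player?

Against Down, the column player earns 3 from Left and 0 from Right.
So Left is the best response.

Left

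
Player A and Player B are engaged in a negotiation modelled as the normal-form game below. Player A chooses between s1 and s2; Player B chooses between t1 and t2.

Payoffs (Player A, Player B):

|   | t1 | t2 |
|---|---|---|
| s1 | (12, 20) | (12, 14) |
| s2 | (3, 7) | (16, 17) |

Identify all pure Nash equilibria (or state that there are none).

(s1, t1) and (s2, t2)

(s1, t1): Player A gets 12 ≥ 3 from s2, and Player B gets 20 ≥ 14 from t2 — Nash equilibrium.
(s1, t2): Player A prefers s2 (16 > 12); Player B prefers t1 (20 > 14) — not an equilibrium.
(s2, t1): Player A prefers s1 (12 > 3); Player B prefers t2 (17 > 7) — not an equilibrium.
(s2, t2): Player A gets 16 ≥ 12 from s1, and Player B gets 17 ≥ 7 from t1 — Nash equilibrium.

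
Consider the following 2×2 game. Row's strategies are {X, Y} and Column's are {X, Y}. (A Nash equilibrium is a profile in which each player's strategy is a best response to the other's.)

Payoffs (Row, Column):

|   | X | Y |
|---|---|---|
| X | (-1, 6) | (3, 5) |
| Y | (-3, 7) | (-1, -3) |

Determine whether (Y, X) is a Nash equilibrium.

No

At (Y, X), Row earns -3; switching to X would give -1, so Row would deviate.
Column earns 7; switching to Y would give -3, so Column has no profitable deviation.
Since at least one player can profitably deviate, this is not a Nash equilibrium.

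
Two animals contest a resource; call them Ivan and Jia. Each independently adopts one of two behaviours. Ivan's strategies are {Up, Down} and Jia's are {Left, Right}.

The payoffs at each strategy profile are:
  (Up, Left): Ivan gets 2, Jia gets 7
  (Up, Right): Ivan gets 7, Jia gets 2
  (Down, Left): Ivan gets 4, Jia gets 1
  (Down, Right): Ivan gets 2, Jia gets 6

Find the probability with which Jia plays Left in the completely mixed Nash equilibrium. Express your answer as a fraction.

5/7

Let c be the probability that Jia plays Left. In a completely mixed equilibrium, Ivan must be indifferent between Up and Down.
Ivan's expected payoff from Up is 2c + 7(1−c); from Down it is 4c + 2(1−c).
Setting these equal: −5c + 7 = 2c + 2, so c = 5/7.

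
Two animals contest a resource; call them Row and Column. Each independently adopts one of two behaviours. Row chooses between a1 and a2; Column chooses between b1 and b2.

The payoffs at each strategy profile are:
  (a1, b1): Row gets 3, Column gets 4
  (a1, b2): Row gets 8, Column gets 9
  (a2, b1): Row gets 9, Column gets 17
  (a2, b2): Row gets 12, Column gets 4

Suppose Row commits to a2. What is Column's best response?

b1

Against a2, Column earns 17 from b1 and 4 from b2.
So b1 is the best response.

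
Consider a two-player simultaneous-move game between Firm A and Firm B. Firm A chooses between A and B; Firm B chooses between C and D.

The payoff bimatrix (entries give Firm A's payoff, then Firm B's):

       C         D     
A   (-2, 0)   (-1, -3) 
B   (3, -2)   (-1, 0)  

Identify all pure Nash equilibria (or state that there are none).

(B, D)

(A, C): Firm A prefers B (3 > -2) — not an equilibrium.
(A, D): Firm B prefers C (0 > -3) — not an equilibrium.
(B, C): Firm B prefers D (0 > -2) — not an equilibrium.
(B, D): Firm A gets -1 ≥ -1 from A, and Firm B gets 0 ≥ -2 from C — Nash equilibrium.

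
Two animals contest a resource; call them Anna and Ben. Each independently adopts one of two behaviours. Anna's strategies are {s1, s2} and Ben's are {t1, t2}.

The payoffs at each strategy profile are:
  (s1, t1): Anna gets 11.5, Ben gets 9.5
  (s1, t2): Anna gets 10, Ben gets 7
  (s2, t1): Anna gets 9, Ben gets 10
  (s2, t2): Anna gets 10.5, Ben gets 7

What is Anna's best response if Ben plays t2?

Against t2, Anna earns 10 from s1 and 10.5 from s2.
So s2 is the best response.

s2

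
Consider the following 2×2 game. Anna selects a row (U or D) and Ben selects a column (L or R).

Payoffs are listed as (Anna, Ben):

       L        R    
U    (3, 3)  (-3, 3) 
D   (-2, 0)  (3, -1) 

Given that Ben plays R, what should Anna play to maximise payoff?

D

Against R, Anna earns -3 from U and 3 from D.
So D is the best response.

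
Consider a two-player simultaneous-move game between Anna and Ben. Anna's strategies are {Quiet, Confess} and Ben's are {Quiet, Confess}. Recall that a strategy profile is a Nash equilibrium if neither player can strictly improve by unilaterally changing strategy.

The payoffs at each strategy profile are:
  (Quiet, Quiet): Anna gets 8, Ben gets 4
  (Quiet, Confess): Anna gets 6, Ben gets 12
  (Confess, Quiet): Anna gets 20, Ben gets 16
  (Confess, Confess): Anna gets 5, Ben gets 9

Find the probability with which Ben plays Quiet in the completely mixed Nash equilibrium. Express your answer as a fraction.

Let q be the probability that Ben plays Quiet. In a completely mixed equilibrium, Anna must be indifferent between Quiet and Confess.
Anna's expected payoff from Quiet is 8q + 6(1−q); from Confess it is 20q + 5(1−q).
Setting these equal: 2q + 6 = 15q + 5, so q = 1/13.

1/13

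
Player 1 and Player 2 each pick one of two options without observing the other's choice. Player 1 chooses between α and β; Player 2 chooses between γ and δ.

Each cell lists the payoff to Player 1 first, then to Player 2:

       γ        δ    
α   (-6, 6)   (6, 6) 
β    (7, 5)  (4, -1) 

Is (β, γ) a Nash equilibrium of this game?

Yes

At (β, γ), Player 1 earns 7; switching to α would give -6, so Player 1 has no profitable deviation.
Player 2 earns 5; switching to δ would give -1, so Player 2 has no profitable deviation.
Neither player can gain by a unilateral deviation, so this profile is a Nash equilibrium.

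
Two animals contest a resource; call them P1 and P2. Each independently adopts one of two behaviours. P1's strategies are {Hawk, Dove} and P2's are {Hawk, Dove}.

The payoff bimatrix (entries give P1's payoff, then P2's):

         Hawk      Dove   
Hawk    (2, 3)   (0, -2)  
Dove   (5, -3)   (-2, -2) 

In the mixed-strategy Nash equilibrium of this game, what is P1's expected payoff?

First find y, the probability P2 plays Hawk, from P1's indifference between Hawk and Dove: 2y = 5y − 2(1−y), giving y = 2/5.
Since P1 is indifferent in equilibrium, P1's expected payoff equals the payoff from either row against (2/5, 3/5). Using Hawk: 2(2/5) = 4/5.

4/5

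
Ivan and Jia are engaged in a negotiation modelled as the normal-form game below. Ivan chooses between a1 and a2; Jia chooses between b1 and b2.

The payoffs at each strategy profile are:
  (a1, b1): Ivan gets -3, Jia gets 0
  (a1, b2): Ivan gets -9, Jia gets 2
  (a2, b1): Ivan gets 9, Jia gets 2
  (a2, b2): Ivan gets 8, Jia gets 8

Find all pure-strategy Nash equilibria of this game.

(a2, b2)

(a1, b1): Ivan prefers a2 (9 > -3); Jia prefers b2 (2 > 0) — not an equilibrium.
(a1, b2): Ivan prefers a2 (8 > -9) — not an equilibrium.
(a2, b1): Jia prefers b2 (8 > 2) — not an equilibrium.
(a2, b2): Ivan gets 8 ≥ -9 from a1, and Jia gets 8 ≥ 2 from b1 — Nash equilibrium.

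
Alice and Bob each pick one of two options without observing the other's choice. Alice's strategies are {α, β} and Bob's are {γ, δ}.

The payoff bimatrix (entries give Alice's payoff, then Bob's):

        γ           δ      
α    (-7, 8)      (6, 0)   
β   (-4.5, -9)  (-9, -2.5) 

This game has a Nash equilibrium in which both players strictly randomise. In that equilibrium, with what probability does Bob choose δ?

Let y be the probability that Bob plays γ. In a completely mixed equilibrium, Alice must be indifferent between α and β.
Alice's expected payoff from α is −7y + 6(1−y); from β it is −4.5y − 9(1−y).
Setting these equal: −13y + 6 = 4.5y − 9, so y = 6/7.
Therefore Bob plays δ with probability 1 − 6/7 = 1/7.

1/7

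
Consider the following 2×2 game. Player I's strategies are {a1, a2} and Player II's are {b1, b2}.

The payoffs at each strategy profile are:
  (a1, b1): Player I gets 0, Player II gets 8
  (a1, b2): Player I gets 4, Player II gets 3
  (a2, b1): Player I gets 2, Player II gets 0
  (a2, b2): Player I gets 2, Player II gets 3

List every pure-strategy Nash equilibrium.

none

(a1, b1): Player I prefers a2 (2 > 0) — not an equilibrium.
(a1, b2): Player II prefers b1 (8 > 3) — not an equilibrium.
(a2, b1): Player II prefers b2 (3 > 0) — not an equilibrium.
(a2, b2): Player I prefers a1 (4 > 2) — not an equilibrium.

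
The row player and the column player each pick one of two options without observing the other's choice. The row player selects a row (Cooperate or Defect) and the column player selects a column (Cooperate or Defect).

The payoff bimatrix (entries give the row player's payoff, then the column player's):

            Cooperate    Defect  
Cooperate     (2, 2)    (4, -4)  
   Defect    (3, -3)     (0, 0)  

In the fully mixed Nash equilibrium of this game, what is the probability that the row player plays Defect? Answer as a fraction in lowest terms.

2/3

Let x be the probability that the row player plays Cooperate. In a completely mixed equilibrium, the column player must be indifferent between Cooperate and Defect.
The column player's expected payoff from Cooperate is 2x − 3(1−x); from Defect it is −4x.
Setting these equal: 5x − 3 = −4x, so x = 1/3.
Therefore the row player plays Defect with probability 1 − 1/3 = 2/3.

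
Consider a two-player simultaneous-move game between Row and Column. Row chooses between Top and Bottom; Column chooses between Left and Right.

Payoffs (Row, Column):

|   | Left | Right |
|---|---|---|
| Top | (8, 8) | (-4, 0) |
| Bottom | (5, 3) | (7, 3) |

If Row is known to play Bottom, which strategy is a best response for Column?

either — both Left and Right are best responses

Against Bottom, Column earns 3 from Left and 3 from Right.
So either strategy is a best response.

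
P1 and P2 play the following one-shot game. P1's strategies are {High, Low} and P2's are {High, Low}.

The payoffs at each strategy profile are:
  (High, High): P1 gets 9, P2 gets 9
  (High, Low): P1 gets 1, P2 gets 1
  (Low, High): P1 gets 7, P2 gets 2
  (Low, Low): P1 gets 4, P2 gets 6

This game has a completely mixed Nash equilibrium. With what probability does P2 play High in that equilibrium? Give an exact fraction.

3/5

Let c be the probability that P2 plays High. In a completely mixed equilibrium, P1 must be indifferent between High and Low.
P1's expected payoff from High is 9c + (1−c); from Low it is 7c + 4(1−c).
Setting these equal: 8c + 1 = 3c + 4, so c = 3/5.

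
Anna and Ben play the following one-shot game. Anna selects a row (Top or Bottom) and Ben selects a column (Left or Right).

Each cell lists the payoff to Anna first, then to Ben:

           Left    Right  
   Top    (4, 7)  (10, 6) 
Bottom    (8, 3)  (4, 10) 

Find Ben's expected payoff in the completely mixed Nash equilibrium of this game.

13/2

First find x, the probability Anna plays Top, from Ben's indifference between Left and Right: 7x + 3(1−x) = 6x + 10(1−x), giving x = 7/8.
Since Ben is indifferent in equilibrium, Ben's expected payoff equals the payoff from either column against (7/8, 1/8). Using Left: 7(7/8) + 3(1/8) = 13/2.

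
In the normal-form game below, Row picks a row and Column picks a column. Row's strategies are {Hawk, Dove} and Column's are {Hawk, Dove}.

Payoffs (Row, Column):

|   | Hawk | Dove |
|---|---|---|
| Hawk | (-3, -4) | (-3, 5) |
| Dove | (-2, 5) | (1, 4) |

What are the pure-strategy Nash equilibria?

(Dove, Hawk)

(Hawk, Hawk): Row prefers Dove (-2 > -3); Column prefers Dove (5 > -4) — not an equilibrium.
(Hawk, Dove): Row prefers Dove (1 > -3) — not an equilibrium.
(Dove, Hawk): Row gets -2 ≥ -3 from Hawk, and Column gets 5 ≥ 4 from Dove — Nash equilibrium.
(Dove, Dove): Column prefers Hawk (5 > 4) — not an equilibrium.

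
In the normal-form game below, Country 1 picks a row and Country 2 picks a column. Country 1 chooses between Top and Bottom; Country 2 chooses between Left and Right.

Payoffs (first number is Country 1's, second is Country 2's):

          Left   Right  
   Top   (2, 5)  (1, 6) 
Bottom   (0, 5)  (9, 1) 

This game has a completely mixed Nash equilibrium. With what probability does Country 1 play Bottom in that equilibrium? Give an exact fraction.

1/5

Let p be the probability that Country 1 plays Top. In a completely mixed equilibrium, Country 2 must be indifferent between Left and Right.
Country 2's expected payoff from Left is 5p + 5(1−p); from Right it is 6p + (1−p).
Setting these equal: 5 = 5p + 1, so p = 4/5.
Therefore Country 1 plays Bottom with probability 1 − 4/5 = 1/5.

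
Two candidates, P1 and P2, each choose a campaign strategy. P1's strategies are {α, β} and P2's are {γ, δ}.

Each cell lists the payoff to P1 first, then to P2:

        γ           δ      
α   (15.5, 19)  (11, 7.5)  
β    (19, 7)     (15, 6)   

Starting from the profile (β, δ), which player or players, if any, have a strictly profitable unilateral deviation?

P2

P1 at (β, δ) earns 15; deviating to α yields 11 — not better.
P2 earns 6; deviating to γ yields 7 — a strict improvement.
Only P2 has a strictly profitable deviation.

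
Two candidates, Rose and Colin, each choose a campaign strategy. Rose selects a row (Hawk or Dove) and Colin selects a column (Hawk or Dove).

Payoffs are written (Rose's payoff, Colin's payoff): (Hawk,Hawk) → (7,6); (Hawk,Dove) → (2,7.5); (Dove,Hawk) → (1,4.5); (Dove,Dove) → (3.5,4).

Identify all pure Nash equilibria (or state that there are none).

none

(Hawk, Hawk): Colin prefers Dove (7.5 > 6) — not an equilibrium.
(Hawk, Dove): Rose prefers Dove (3.5 > 2) — not an equilibrium.
(Dove, Hawk): Rose prefers Hawk (7 > 1) — not an equilibrium.
(Dove, Dove): Colin prefers Hawk (4.5 > 4) — not an equilibrium.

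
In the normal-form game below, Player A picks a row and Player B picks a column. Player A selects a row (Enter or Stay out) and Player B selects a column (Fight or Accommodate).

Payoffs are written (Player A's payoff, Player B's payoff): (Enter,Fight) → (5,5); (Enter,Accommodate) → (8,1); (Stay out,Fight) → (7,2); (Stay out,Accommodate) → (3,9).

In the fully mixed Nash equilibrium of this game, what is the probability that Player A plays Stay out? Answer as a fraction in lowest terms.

Let r be the probability that Player A plays Enter. In a completely mixed equilibrium, Player B must be indifferent between Fight and Accommodate.
Player B's expected payoff from Fight is 5r + 2(1−r); from Accommodate it is r + 9(1−r).
Setting these equal: 3r + 2 = −8r + 9, so r = 7/11.
Therefore Player A plays Stay out with probability 1 − 7/11 = 4/11.

4/11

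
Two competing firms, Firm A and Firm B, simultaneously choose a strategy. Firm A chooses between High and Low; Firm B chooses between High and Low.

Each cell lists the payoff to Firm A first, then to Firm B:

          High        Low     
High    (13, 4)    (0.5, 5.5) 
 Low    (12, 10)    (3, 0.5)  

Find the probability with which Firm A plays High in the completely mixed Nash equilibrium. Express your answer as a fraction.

Let p be the probability that Firm A plays High. In a completely mixed equilibrium, Firm B must be indifferent between High and Low.
Firm B's expected payoff from High is 4p + 10(1−p); from Low it is 5.5p + 0.5(1−p).
Setting these equal: −6p + 10 = 5p + 0.5, so p = 19/22.

19/22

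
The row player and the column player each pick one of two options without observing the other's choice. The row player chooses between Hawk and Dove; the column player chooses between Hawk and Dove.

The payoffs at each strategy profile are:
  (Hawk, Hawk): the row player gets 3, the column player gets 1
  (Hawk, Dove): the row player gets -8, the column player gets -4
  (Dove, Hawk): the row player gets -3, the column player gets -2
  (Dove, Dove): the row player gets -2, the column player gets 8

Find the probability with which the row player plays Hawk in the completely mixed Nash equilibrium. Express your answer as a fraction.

2/3

Let r be the probability that the row player plays Hawk. In a completely mixed equilibrium, the column player must be indifferent between Hawk and Dove.
The column player's expected payoff from Hawk is r − 2(1−r); from Dove it is −4r + 8(1−r).
Setting these equal: 3r − 2 = −12r + 8, so r = 2/3.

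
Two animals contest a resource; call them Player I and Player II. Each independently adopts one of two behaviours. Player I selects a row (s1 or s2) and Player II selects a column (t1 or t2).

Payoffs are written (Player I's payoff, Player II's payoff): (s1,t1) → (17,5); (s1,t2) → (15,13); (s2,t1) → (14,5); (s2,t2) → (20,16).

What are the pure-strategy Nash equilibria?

(s2, t2)

(s1, t1): Player II prefers t2 (13 > 5) — not an equilibrium.
(s1, t2): Player I prefers s2 (20 > 15) — not an equilibrium.
(s2, t1): Player I prefers s1 (17 > 14); Player II prefers t2 (16 > 5) — not an equilibrium.
(s2, t2): Player I gets 20 ≥ 15 from s1, and Player II gets 16 ≥ 5 from t1 — Nash equilibrium.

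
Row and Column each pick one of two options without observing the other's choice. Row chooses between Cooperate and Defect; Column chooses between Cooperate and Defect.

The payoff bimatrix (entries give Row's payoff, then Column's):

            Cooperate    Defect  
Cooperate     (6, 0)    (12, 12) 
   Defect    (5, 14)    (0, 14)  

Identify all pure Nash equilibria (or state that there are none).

(Cooperate, Cooperate): Column prefers Defect (12 > 0) — not an equilibrium.
(Cooperate, Defect): Row gets 12 ≥ 0 from Defect, and Column gets 12 ≥ 0 from Cooperate — Nash equilibrium.
(Defect, Cooperate): Row prefers Cooperate (6 > 5) — not an equilibrium.
(Defect, Defect): Row prefers Cooperate (12 > 0) — not an equilibrium.

(Cooperate, Defect)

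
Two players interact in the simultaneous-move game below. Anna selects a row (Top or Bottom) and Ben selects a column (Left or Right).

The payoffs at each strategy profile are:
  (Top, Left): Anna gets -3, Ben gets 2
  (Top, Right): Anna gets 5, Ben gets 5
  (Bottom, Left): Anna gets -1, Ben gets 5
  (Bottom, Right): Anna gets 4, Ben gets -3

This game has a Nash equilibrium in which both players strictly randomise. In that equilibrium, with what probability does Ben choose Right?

Let y be the probability that Ben plays Left. In a completely mixed equilibrium, Anna must be indifferent between Top and Bottom.
Anna's expected payoff from Top is −3y + 5(1−y); from Bottom it is −y + 4(1−y).
Setting these equal: −8y + 5 = −5y + 4, so y = 1/3.
Therefore Ben plays Right with probability 1 − 1/3 = 2/3.

2/3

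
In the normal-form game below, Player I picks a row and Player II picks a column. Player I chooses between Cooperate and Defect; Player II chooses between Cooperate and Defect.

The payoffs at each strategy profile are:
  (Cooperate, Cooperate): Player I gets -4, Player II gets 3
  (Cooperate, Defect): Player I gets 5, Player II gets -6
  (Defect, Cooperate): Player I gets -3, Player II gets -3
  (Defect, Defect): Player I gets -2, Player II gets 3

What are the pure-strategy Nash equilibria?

none

(Cooperate, Cooperate): Player I prefers Defect (-3 > -4) — not an equilibrium.
(Cooperate, Defect): Player II prefers Cooperate (3 > -6) — not an equilibrium.
(Defect, Cooperate): Player II prefers Defect (3 > -3) — not an equilibrium.
(Defect, Defect): Player I prefers Cooperate (5 > -2) — not an equilibrium.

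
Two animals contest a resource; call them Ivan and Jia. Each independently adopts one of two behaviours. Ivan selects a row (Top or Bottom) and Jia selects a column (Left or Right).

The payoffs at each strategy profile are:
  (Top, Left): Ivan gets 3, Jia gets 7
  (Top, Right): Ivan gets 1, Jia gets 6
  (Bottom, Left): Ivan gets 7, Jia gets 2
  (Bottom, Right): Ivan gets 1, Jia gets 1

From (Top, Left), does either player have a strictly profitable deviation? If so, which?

Ivan

Ivan at (Top, Left) earns 3; deviating to Bottom yields 7 — a strict improvement.
Jia earns 7; deviating to Right yields 6 — not better.
Only Ivan has a strictly profitable deviation.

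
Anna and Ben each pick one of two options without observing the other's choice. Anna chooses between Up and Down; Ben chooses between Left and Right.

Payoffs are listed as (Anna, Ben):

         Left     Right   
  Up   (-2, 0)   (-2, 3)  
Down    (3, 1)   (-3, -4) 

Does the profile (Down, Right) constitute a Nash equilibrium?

No

At (Down, Right), Anna earns -3; switching to Up would give -2, so Anna would deviate.
Ben earns -4; switching to Left would give 1, so Ben would deviate.
Since at least one player can profitably deviate, this is not a Nash equilibrium.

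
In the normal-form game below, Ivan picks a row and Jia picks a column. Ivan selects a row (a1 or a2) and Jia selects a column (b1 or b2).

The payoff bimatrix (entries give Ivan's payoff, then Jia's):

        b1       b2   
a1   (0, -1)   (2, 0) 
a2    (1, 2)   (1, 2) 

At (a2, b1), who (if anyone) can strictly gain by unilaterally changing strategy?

Ivan at (a2, b1) earns 1; deviating to a1 yields 0 — not better.
Jia earns 2; deviating to b2 yields 2 — not better.
Neither player can strictly improve; the profile is a Nash equilibrium.

Neither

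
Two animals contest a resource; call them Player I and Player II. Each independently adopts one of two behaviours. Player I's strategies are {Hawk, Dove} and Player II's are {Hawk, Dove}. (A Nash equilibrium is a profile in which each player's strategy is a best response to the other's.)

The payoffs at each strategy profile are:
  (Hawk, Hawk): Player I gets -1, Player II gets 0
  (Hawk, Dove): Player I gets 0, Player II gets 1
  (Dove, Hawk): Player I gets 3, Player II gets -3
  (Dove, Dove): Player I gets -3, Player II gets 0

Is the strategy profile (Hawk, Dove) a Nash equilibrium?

At (Hawk, Dove), Player I earns 0; switching to Dove would give -3, so Player I has no profitable deviation.
Player II earns 1; switching to Hawk would give 0, so Player II has no profitable deviation.
Neither player can gain by a unilateral deviation, so this profile is a Nash equilibrium.

Yes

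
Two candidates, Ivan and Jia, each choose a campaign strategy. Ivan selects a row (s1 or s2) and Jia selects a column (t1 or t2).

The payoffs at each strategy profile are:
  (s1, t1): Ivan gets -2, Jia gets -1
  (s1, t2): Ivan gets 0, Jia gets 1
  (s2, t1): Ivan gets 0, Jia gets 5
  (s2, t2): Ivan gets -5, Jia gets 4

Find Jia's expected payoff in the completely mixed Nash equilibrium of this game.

3

First find x, the probability Ivan plays s1, from Jia's indifference between t1 and t2: −x + 5(1−x) = x + 4(1−x), giving x = 1/3.
Since Jia is indifferent in equilibrium, Jia's expected payoff equals the payoff from either column against (1/3, 2/3). Using t1: −(1/3) + 5(2/3) = 3.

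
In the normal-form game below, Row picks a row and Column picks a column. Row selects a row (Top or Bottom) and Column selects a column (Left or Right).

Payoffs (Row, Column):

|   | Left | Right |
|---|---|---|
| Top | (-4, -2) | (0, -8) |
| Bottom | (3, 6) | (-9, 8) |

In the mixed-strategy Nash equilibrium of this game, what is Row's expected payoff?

First find q, the probability Column plays Left, from Row's indifference between Top and Bottom: −4q = 3q − 9(1−q), giving q = 9/16.
Since Row is indifferent in equilibrium, Row's expected payoff equals the payoff from either row against (9/16, 7/16). Using Top: −4(9/16) = -9/4.

-9/4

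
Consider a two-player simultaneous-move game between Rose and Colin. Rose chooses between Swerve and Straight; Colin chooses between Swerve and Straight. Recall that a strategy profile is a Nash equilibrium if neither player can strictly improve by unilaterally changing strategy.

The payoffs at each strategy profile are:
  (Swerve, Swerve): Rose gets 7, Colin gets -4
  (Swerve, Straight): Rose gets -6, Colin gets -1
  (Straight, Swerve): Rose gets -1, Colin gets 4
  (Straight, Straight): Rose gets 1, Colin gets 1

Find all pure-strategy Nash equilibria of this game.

none

(Swerve, Swerve): Colin prefers Straight (-1 > -4) — not an equilibrium.
(Swerve, Straight): Rose prefers Straight (1 > -6) — not an equilibrium.
(Straight, Swerve): Rose prefers Swerve (7 > -1) — not an equilibrium.
(Straight, Straight): Colin prefers Swerve (4 > 1) — not an equilibrium.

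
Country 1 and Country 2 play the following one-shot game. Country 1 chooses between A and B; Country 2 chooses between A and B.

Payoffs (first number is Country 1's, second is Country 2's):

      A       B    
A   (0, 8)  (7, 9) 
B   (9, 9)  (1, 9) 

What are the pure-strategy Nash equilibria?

(A, B) and (B, A)

(A, A): Country 1 prefers B (9 > 0); Country 2 prefers B (9 > 8) — not an equilibrium.
(A, B): Country 1 gets 7 ≥ 1 from B, and Country 2 gets 9 ≥ 8 from A — Nash equilibrium.
(B, A): Country 1 gets 9 ≥ 0 from A, and Country 2 gets 9 ≥ 9 from B — Nash equilibrium.
(B, B): Country 1 prefers A (7 > 1) — not an equilibrium.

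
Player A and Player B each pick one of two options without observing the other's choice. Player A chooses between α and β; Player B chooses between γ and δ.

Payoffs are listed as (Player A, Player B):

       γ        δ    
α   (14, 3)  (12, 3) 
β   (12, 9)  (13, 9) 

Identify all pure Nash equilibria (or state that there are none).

(α, γ): Player A gets 14 ≥ 12 from β, and Player B gets 3 ≥ 3 from δ — Nash equilibrium.
(α, δ): Player A prefers β (13 > 12) — not an equilibrium.
(β, γ): Player A prefers α (14 > 12) — not an equilibrium.
(β, δ): Player A gets 13 ≥ 12 from α, and Player B gets 9 ≥ 9 from γ — Nash equilibrium.

(α, γ) and (β, δ)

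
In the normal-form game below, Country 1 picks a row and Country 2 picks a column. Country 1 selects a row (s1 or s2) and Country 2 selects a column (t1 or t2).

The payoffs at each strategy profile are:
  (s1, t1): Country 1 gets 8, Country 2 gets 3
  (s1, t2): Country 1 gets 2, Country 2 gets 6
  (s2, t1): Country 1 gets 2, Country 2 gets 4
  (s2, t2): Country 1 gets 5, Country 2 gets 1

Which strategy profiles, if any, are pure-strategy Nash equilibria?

none

(s1, t1): Country 2 prefers t2 (6 > 3) — not an equilibrium.
(s1, t2): Country 1 prefers s2 (5 > 2) — not an equilibrium.
(s2, t1): Country 1 prefers s1 (8 > 2) — not an equilibrium.
(s2, t2): Country 2 prefers t1 (4 > 1) — not an equilibrium.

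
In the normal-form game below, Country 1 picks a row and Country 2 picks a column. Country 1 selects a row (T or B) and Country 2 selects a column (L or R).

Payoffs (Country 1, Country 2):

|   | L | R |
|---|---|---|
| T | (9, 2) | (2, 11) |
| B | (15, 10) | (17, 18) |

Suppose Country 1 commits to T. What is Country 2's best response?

Against T, Country 2 earns 2 from L and 11 from R.
So R is the best response.

R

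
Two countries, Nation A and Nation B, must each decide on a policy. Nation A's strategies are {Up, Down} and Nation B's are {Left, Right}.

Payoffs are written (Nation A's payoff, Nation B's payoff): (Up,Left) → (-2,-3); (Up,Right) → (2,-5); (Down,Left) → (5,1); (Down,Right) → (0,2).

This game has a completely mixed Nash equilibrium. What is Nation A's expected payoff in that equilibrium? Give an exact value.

First find q, the probability Nation B plays Left, from Nation A's indifference between Up and Down: −2q + 2(1−q) = 5q, giving q = 2/9.
Since Nation A is indifferent in equilibrium, Nation A's expected payoff equals the payoff from either row against (2/9, 7/9). Using Up: −2(2/9) + 2(7/9) = 10/9.

10/9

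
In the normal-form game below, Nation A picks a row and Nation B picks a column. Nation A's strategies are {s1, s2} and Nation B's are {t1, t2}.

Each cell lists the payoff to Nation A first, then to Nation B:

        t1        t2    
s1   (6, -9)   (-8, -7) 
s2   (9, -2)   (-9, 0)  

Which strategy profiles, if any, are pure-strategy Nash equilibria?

(s1, t2)

(s1, t1): Nation A prefers s2 (9 > 6); Nation B prefers t2 (-7 > -9) — not an equilibrium.
(s1, t2): Nation A gets -8 ≥ -9 from s2, and Nation B gets -7 ≥ -9 from t1 — Nash equilibrium.
(s2, t1): Nation B prefers t2 (0 > -2) — not an equilibrium.
(s2, t2): Nation A prefers s1 (-8 > -9) — not an equilibrium.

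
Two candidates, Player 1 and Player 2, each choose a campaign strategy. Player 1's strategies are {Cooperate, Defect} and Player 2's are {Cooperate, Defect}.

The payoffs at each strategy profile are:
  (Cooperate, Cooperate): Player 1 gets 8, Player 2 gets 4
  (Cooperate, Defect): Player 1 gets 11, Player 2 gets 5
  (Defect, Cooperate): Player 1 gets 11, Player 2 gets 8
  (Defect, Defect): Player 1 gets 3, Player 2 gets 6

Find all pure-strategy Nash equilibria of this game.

(Cooperate, Cooperate): Player 1 prefers Defect (11 > 8); Player 2 prefers Defect (5 > 4) — not an equilibrium.
(Cooperate, Defect): Player 1 gets 11 ≥ 3 from Defect, and Player 2 gets 5 ≥ 4 from Cooperate — Nash equilibrium.
(Defect, Cooperate): Player 1 gets 11 ≥ 8 from Cooperate, and Player 2 gets 8 ≥ 6 from Defect — Nash equilibrium.
(Defect, Defect): Player 1 prefers Cooperate (11 > 3); Player 2 prefers Cooperate (8 > 6) — not an equilibrium.

(Cooperate, Defect) and (Defect, Cooperate)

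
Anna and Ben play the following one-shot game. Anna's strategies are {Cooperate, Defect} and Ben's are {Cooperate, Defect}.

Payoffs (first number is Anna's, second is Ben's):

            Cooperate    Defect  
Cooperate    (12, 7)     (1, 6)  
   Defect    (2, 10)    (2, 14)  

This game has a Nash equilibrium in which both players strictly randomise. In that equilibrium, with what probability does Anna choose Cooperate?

4/5

Let p be the probability that Anna plays Cooperate. In a completely mixed equilibrium, Ben must be indifferent between Cooperate and Defect.
Ben's expected payoff from Cooperate is 7p + 10(1−p); from Defect it is 6p + 14(1−p).
Setting these equal: −3p + 10 = −8p + 14, so p = 4/5.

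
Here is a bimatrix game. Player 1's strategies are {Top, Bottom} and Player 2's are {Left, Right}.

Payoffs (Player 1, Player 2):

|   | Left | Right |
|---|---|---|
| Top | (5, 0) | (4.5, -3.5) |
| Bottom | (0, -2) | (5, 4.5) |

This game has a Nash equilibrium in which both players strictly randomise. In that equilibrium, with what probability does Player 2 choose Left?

1/11

Let y be the probability that Player 2 plays Left. In a completely mixed equilibrium, Player 1 must be indifferent between Top and Bottom.
Player 1's expected payoff from Top is 5y + 4.5(1−y); from Bottom it is 5(1−y).
Setting these equal: 0.5y + 4.5 = −5y + 5, so y = 1/11.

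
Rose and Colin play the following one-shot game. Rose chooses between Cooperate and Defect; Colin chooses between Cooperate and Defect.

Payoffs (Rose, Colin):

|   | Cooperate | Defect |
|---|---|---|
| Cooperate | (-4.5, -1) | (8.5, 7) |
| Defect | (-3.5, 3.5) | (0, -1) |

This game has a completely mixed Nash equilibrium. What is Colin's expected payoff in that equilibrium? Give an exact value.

47/25

First find p, the probability Rose plays Cooperate, from Colin's indifference between Cooperate and Defect: −p + 3.5(1−p) = 7p − (1−p), giving p = 9/25.
Since Colin is indifferent in equilibrium, Colin's expected payoff equals the payoff from either column against (9/25, 16/25). Using Cooperate: −(9/25) + 3.5(16/25) = 47/25.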